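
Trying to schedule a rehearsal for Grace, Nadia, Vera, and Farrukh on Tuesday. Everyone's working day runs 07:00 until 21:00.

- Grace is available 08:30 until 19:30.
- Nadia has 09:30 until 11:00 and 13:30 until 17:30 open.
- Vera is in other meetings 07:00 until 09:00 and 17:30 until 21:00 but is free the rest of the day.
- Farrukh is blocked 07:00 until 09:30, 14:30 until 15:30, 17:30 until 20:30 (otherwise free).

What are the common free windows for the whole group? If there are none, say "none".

Grace free: 08:30-19:30.
Nadia free: 09:30-11:00, 13:30-17:30.
Vera free: 09:00-17:30 (invert busy blocks within the working day).
Farrukh free: 09:30-14:30, 15:30-17:30, 20:30-21:00 (invert busy blocks within the working day).
Grace ∩ Nadia: 09:30-11:00, 13:30-17:30.
Grace ∩ Nadia ∩ Vera: 09:30-11:00, 13:30-17:30.
Grace ∩ Nadia ∩ Vera ∩ Farrukh: 09:30-11:00, 13:30-14:30, 15:30-17:30.

09:30-11:00, 13:30-14:30, 15:30-17:30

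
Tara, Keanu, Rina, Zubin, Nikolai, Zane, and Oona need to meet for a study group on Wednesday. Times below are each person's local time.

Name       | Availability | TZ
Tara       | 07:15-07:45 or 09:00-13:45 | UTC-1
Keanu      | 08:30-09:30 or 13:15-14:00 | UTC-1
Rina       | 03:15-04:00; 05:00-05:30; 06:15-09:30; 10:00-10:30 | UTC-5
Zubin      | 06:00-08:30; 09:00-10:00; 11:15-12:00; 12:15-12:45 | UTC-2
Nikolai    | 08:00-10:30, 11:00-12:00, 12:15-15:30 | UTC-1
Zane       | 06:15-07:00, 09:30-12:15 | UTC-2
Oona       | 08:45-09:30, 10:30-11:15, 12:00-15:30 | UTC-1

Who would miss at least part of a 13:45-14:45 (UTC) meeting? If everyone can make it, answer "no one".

Tara in UTC: 08:15-08:45, 10:00-14:45 (add 1h to convert from UTC-1).
Keanu in UTC: 09:30-10:30, 14:15-15:00 (add 1h to convert from UTC-1).
Rina in UTC: 08:15-09:00, 10:00-10:30, 11:15-14:30, 15:00-15:30 (add 5h to convert from UTC-5).
Zubin in UTC: 08:00-10:30, 11:00-12:00, 13:15-14:00, 14:15-14:45 (add 2h to convert from UTC-2).
Nikolai in UTC: 09:00-11:30, 12:00-13:00, 13:15-16:30 (add 1h to convert from UTC-1).
Zane in UTC: 08:15-09:00, 11:30-14:15 (add 2h to convert from UTC-2).
Oona in UTC: 09:45-10:30, 11:30-12:15, 13:00-16:30 (add 1h to convert from UTC-1).
Tara: free for 13:45-14:45. Keanu: not fully free for 13:45-14:45. Rina: not fully free for 13:45-14:45. Zubin: not fully free for 13:45-14:45. Nikolai: free for 13:45-14:45. Zane: not fully free for 13:45-14:45. Oona: free for 13:45-14:45.

Keanu, Rina, Zane, Zubin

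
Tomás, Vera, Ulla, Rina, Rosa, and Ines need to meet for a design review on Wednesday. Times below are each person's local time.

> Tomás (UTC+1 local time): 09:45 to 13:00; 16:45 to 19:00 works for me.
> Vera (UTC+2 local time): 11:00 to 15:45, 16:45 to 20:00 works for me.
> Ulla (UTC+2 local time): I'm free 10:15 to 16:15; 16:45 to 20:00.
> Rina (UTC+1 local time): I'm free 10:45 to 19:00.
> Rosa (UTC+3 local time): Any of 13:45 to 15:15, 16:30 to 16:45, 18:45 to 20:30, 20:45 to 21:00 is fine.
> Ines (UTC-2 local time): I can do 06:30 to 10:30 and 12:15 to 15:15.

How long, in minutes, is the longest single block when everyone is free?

Tomás in UTC: 08:45-12:00, 15:45-18:00 (subtract 1h to convert from UTC+1).
Vera in UTC: 09:00-13:45, 14:45-18:00 (subtract 2h to convert from UTC+2).
Ulla in UTC: 08:15-14:15, 14:45-18:00 (subtract 2h to convert from UTC+2).
Rina in UTC: 09:45-18:00 (subtract 1h to convert from UTC+1).
Rosa in UTC: 10:45-12:15, 13:30-13:45, 15:45-17:30, 17:45-18:00 (subtract 3h to convert from UTC+3).
Ines in UTC: 08:30-12:30, 14:15-17:15 (add 2h to convert from UTC-2).
Tomás ∩ Vera: 09:00-12:00, 15:45-18:00.
Tomás ∩ Vera ∩ Ulla: 09:00-12:00, 15:45-18:00.
Tomás ∩ Vera ∩ Ulla ∩ Rina: 09:45-12:00, 15:45-18:00.
Tomás ∩ Vera ∩ Ulla ∩ Rina ∩ Rosa: 10:45-12:00, 15:45-17:30, 17:45-18:00.
Tomás ∩ Vera ∩ Ulla ∩ Rina ∩ Rosa ∩ Ines: 10:45-12:00, 15:45-17:15.
The longest is 15:45-17:15 at 90 minutes.

90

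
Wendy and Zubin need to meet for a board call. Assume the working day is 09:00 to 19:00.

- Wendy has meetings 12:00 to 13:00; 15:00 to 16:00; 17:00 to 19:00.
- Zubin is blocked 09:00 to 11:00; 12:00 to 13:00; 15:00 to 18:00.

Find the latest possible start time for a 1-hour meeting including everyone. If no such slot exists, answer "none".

Wendy free: 09:00-12:00, 13:00-15:00, 16:00-17:00 (invert busy blocks within the working day).
Zubin free: 11:00-12:00, 13:00-15:00, 18:00-19:00 (invert busy blocks within the working day).
Wendy ∩ Zubin: 11:00-12:00, 13:00-15:00.
The last common window of at least 60 minutes is 13:00-15:00; a 60-minute meeting can start as late as 14:00 and still end by 15:00.

14:00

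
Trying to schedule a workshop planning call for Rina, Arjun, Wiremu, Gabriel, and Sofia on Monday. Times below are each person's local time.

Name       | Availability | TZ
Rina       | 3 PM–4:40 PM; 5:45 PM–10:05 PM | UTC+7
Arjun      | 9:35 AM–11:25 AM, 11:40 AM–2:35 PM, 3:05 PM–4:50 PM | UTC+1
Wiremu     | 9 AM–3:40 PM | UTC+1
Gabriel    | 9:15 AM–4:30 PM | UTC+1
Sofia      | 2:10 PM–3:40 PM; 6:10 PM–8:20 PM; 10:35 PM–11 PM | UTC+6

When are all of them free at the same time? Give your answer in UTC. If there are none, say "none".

Rina in UTC: 08:00-09:40, 10:45-15:05 (subtract 7h to convert from UTC+7).
Arjun in UTC: 08:35-10:25, 10:40-13:35, 14:05-15:50 (subtract 1h to convert from UTC+1).
Wiremu in UTC: 08:00-14:40 (subtract 1h to convert from UTC+1).
Gabriel in UTC: 08:15-15:30 (subtract 1h to convert from UTC+1).
Sofia in UTC: 08:10-09:40, 12:10-14:20, 16:35-17:00 (subtract 6h to convert from UTC+6).
Rina ∩ Arjun: 08:35-09:40, 10:45-13:35, 14:05-15:05.
Rina ∩ Arjun ∩ Wiremu: 08:35-09:40, 10:45-13:35, 14:05-14:40.
Rina ∩ Arjun ∩ Wiremu ∩ Gabriel: 08:35-09:40, 10:45-13:35, 14:05-14:40.
Rina ∩ Arjun ∩ Wiremu ∩ Gabriel ∩ Sofia: 08:35-09:40, 12:10-13:35, 14:05-14:20.

08:35-09:40, 12:10-13:35, 14:05-14:20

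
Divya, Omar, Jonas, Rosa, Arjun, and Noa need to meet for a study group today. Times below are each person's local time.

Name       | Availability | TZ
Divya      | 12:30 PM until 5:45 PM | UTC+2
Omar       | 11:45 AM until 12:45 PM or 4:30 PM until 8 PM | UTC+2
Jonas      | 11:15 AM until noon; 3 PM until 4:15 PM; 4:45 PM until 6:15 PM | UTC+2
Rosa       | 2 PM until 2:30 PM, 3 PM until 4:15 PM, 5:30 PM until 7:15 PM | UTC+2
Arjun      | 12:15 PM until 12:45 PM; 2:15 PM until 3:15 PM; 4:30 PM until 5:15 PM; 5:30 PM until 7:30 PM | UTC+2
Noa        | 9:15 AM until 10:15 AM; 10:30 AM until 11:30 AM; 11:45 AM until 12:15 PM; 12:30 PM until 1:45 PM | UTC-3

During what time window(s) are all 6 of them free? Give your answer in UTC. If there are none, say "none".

15:30-15:45

Divya in UTC: 10:30-15:45 (subtract 2h to convert from UTC+2).
Omar in UTC: 09:45-10:45, 14:30-18:00 (subtract 2h to convert from UTC+2).
Jonas in UTC: 09:15-10:00, 13:00-14:15, 14:45-16:15 (subtract 2h to convert from UTC+2).
Rosa in UTC: 12:00-12:30, 13:00-14:15, 15:30-17:15 (subtract 2h to convert from UTC+2).
Arjun in UTC: 10:15-10:45, 12:15-13:15, 14:30-15:15, 15:30-17:30 (subtract 2h to convert from UTC+2).
Noa in UTC: 12:15-13:15, 13:30-14:30, 14:45-15:15, 15:30-16:45 (add 3h to convert from UTC-3).
Divya ∩ Omar: 10:30-10:45, 14:30-15:45.
Divya ∩ Omar ∩ Jonas: 14:45-15:45.
Divya ∩ Omar ∩ Jonas ∩ Rosa: 15:30-15:45.
Divya ∩ Omar ∩ Jonas ∩ Rosa ∩ Arjun: 15:30-15:45.
Divya ∩ Omar ∩ Jonas ∩ Rosa ∩ Arjun ∩ Noa: 15:30-15:45.
So the common availability across everyone is 15:30-15:45.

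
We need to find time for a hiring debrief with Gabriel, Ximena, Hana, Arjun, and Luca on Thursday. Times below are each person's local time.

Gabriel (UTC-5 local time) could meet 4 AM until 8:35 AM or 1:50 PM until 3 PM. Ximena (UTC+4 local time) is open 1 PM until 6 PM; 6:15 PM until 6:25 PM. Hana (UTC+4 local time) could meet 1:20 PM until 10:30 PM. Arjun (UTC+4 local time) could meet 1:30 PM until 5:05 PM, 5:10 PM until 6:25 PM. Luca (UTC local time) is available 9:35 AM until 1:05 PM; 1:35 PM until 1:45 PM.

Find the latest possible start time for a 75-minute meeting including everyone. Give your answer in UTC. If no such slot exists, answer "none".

Gabriel in UTC: 09:00-13:35, 18:50-20:00 (add 5h to convert from UTC-5).
Ximena in UTC: 09:00-14:00, 14:15-14:25 (subtract 4h to convert from UTC+4).
Hana in UTC: 09:20-18:30 (subtract 4h to convert from UTC+4).
Arjun in UTC: 09:30-13:05, 13:10-14:25 (subtract 4h to convert from UTC+4).
Luca in UTC: 09:35-13:05, 13:35-13:45.
Gabriel ∩ Ximena: 09:00-13:35.
Gabriel ∩ Ximena ∩ Hana: 09:20-13:35.
Gabriel ∩ Ximena ∩ Hana ∩ Arjun: 09:30-13:05, 13:10-13:35.
Gabriel ∩ Ximena ∩ Hana ∩ Arjun ∩ Luca: 09:35-13:05.
The last common window of at least 75 minutes is 09:35-13:05; a 75-minute meeting can start as late as 11:50 and still end by 13:05.

11:50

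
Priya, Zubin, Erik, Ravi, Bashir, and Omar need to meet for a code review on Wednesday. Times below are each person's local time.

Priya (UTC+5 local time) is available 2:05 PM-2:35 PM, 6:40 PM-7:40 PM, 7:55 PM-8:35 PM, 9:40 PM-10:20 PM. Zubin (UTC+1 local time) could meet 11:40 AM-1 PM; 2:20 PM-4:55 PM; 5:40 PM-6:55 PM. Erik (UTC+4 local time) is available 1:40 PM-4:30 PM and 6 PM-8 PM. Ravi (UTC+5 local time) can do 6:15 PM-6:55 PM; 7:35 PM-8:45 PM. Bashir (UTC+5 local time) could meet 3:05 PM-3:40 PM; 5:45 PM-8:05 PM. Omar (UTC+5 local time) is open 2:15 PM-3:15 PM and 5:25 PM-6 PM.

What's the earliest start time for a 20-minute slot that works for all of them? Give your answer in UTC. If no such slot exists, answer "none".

none

Priya in UTC: 09:05-09:35, 13:40-14:40, 14:55-15:35, 16:40-17:20 (subtract 5h to convert from UTC+5).
Zubin in UTC: 10:40-12:00, 13:20-15:55, 16:40-17:55 (subtract 1h to convert from UTC+1).
Erik in UTC: 09:40-12:30, 14:00-16:00 (subtract 4h to convert from UTC+4).
Ravi in UTC: 13:15-13:55, 14:35-15:45 (subtract 5h to convert from UTC+5).
Bashir in UTC: 10:05-10:40, 12:45-15:05 (subtract 5h to convert from UTC+5).
Omar in UTC: 09:15-10:15, 12:25-13:00 (subtract 5h to convert from UTC+5).
Priya ∩ Zubin: 13:40-14:40, 14:55-15:35, 16:40-17:20.
Priya ∩ Zubin ∩ Erik: 14:00-14:40, 14:55-15:35.
Priya ∩ Zubin ∩ Erik ∩ Ravi: 14:35-14:40, 14:55-15:35.
Priya ∩ Zubin ∩ Erik ∩ Ravi ∩ Bashir: 14:35-14:40, 14:55-15:05.
Priya ∩ Zubin ∩ Erik ∩ Ravi ∩ Bashir ∩ Omar: ∅.
There is no time when everyone is free.
No common window is at least 20 minutes long.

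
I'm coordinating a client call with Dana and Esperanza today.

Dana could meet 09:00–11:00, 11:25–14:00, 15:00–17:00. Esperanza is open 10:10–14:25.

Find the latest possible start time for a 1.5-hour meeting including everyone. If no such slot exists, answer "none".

Dana ∩ Esperanza: 10:10-11:00, 11:25-14:00.
So the common availability across everyone is 10:10-11:00, 11:25-14:00.
The last common window of at least 90 minutes is 11:25-14:00; a 90-minute meeting can start as late as 12:30 and still end by 14:00.

12:30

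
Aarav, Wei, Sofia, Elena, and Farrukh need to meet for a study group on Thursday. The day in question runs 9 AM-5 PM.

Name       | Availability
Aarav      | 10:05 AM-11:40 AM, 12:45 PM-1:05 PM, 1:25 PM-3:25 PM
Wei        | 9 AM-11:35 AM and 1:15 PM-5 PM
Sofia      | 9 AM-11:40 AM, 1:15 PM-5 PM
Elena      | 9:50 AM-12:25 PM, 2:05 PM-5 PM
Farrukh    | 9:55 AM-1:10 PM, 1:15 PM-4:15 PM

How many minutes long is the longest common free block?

Aarav ∩ Wei: 10:05-11:35, 13:25-15:25.
Aarav ∩ Wei ∩ Sofia: 10:05-11:35, 13:25-15:25.
Aarav ∩ Wei ∩ Sofia ∩ Elena: 10:05-11:35, 14:05-15:25.
Aarav ∩ Wei ∩ Sofia ∩ Elena ∩ Farrukh: 10:05-11:35, 14:05-15:25.
Those are the intersection windows.
The longest is 10:05-11:35 at 90 minutes.

90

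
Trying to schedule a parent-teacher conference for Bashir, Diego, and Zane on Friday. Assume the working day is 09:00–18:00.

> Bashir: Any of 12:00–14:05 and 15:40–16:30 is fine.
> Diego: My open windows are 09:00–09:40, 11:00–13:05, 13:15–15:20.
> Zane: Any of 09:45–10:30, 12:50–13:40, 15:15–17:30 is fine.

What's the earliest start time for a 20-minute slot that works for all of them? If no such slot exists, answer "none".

Bashir ∩ Diego: 12:00-13:05, 13:15-14:05.
Bashir ∩ Diego ∩ Zane: 12:50-13:05, 13:15-13:40.
The first common window of at least 20 minutes is 13:15-13:40, so the earliest start is 13:15.

13:15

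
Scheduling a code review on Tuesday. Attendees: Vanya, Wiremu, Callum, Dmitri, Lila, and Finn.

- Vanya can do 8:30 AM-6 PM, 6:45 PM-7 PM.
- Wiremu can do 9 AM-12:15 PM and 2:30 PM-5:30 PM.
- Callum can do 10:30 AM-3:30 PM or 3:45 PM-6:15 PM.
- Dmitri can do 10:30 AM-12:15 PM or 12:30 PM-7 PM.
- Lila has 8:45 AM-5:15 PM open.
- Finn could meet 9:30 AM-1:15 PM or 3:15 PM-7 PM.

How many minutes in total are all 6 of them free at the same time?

Vanya ∩ Wiremu: 09:00-12:15, 14:30-17:30.
Vanya ∩ Wiremu ∩ Callum: 10:30-12:15, 14:30-15:30, 15:45-17:30.
Vanya ∩ Wiremu ∩ Callum ∩ Dmitri: 10:30-12:15, 14:30-15:30, 15:45-17:30.
Vanya ∩ Wiremu ∩ Callum ∩ Dmitri ∩ Lila: 10:30-12:15, 14:30-15:30, 15:45-17:15.
Vanya ∩ Wiremu ∩ Callum ∩ Dmitri ∩ Lila ∩ Finn: 10:30-12:15, 15:15-15:30, 15:45-17:15.
Summing the common windows: 105 + 15 + 90 = 210 minutes.

210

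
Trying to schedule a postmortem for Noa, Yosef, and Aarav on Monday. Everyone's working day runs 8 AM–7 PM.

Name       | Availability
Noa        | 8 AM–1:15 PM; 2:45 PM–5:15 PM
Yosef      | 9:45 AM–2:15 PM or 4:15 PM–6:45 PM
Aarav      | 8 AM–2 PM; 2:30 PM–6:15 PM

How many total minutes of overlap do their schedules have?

270

Noa ∩ Yosef: 09:45-13:15, 16:15-17:15.
Noa ∩ Yosef ∩ Aarav: 09:45-13:15, 16:15-17:15.
Summing the common windows: 210 + 60 = 270 minutes.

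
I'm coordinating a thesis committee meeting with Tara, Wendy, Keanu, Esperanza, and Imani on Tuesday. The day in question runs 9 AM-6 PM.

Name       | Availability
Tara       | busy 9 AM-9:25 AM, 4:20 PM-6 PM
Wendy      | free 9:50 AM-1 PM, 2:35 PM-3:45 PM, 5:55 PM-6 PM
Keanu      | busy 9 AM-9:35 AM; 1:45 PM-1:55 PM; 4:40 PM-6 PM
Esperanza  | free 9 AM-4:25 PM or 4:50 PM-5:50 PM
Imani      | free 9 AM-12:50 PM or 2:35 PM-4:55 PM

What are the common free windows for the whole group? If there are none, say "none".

Tara free: 09:25-16:20 (invert busy blocks within the working day).
Wendy free: 09:50-13:00, 14:35-15:45, 17:55-18:00.
Keanu free: 09:35-13:45, 13:55-16:40 (invert busy blocks within the working day).
Esperanza free: 09:00-16:25, 16:50-17:50.
Imani free: 09:00-12:50, 14:35-16:55.
Tara ∩ Wendy: 09:50-13:00, 14:35-15:45.
Tara ∩ Wendy ∩ Keanu: 09:50-13:00, 14:35-15:45.
Tara ∩ Wendy ∩ Keanu ∩ Esperanza: 09:50-13:00, 14:35-15:45.
Tara ∩ Wendy ∩ Keanu ∩ Esperanza ∩ Imani: 09:50-12:50, 14:35-15:45.

09:50-12:50, 14:35-15:45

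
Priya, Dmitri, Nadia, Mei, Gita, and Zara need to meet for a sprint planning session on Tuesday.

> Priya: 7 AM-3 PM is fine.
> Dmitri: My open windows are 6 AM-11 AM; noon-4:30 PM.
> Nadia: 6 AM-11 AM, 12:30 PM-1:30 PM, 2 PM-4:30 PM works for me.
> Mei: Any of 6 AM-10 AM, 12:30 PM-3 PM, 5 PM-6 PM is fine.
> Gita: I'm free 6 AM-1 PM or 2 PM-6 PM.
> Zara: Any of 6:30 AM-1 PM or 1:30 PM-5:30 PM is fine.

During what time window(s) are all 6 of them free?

Priya ∩ Dmitri: 07:00-11:00, 12:00-15:00.
Priya ∩ Dmitri ∩ Nadia: 07:00-11:00, 12:30-13:30, 14:00-15:00.
Priya ∩ Dmitri ∩ Nadia ∩ Mei: 07:00-10:00, 12:30-13:30, 14:00-15:00.
Priya ∩ Dmitri ∩ Nadia ∩ Mei ∩ Gita: 07:00-10:00, 12:30-13:00, 14:00-15:00.
Priya ∩ Dmitri ∩ Nadia ∩ Mei ∩ Gita ∩ Zara: 07:00-10:00, 12:30-13:00, 14:00-15:00.

07:00-10:00, 12:30-13:00, 14:00-15:00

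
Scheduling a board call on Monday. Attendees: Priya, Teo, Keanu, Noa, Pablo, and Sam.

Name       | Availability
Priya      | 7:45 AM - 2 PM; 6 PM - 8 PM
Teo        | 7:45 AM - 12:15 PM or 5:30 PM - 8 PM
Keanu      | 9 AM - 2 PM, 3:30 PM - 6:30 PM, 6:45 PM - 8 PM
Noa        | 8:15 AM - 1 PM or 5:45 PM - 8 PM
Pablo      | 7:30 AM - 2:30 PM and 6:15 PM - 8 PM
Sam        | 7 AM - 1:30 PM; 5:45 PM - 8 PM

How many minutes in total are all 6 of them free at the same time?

Priya ∩ Teo: 07:45-12:15, 18:00-20:00.
Priya ∩ Teo ∩ Keanu: 09:00-12:15, 18:00-18:30, 18:45-20:00.
Priya ∩ Teo ∩ Keanu ∩ Noa: 09:00-12:15, 18:00-18:30, 18:45-20:00.
Priya ∩ Teo ∩ Keanu ∩ Noa ∩ Pablo: 09:00-12:15, 18:15-18:30, 18:45-20:00.
Priya ∩ Teo ∩ Keanu ∩ Noa ∩ Pablo ∩ Sam: 09:00-12:15, 18:15-18:30, 18:45-20:00.
Summing the common windows: 195 + 15 + 75 = 285 minutes.

285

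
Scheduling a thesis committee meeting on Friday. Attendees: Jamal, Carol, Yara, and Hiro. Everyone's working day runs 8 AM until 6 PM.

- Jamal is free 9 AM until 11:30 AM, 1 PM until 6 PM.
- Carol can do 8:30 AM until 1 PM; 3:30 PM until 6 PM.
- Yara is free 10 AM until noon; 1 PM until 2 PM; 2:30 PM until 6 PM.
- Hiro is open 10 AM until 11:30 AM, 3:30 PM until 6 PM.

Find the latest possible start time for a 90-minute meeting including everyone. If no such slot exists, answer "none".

Jamal ∩ Carol: 09:00-11:30, 15:30-18:00.
Jamal ∩ Carol ∩ Yara: 10:00-11:30, 15:30-18:00.
Jamal ∩ Carol ∩ Yara ∩ Hiro: 10:00-11:30, 15:30-18:00.
So the common availability across everyone is 10:00-11:30, 15:30-18:00.
The last common window of at least 90 minutes is 15:30-18:00; a 90-minute meeting can start as late as 16:30 and still end by 18:00.

16:30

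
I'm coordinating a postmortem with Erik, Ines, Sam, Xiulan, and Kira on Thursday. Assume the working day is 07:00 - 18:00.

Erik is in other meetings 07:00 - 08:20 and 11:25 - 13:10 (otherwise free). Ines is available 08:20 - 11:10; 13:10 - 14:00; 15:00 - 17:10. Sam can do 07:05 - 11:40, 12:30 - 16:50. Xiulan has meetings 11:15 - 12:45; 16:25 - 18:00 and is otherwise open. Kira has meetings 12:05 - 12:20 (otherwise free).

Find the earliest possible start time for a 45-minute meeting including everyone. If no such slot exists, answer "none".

08:20

Erik free: 08:20-11:25, 13:10-18:00 (invert busy blocks within the working day).
Ines free: 08:20-11:10, 13:10-14:00, 15:00-17:10.
Sam free: 07:05-11:40, 12:30-16:50.
Xiulan free: 07:00-11:15, 12:45-16:25 (invert busy blocks within the working day).
Kira free: 07:00-12:05, 12:20-18:00 (invert busy blocks within the working day).
Erik ∩ Ines: 08:20-11:10, 13:10-14:00, 15:00-17:10.
Erik ∩ Ines ∩ Sam: 08:20-11:10, 13:10-14:00, 15:00-16:50.
Erik ∩ Ines ∩ Sam ∩ Xiulan: 08:20-11:10, 13:10-14:00, 15:00-16:25.
Erik ∩ Ines ∩ Sam ∩ Xiulan ∩ Kira: 08:20-11:10, 13:10-14:00, 15:00-16:25.
The first common window of at least 45 minutes is 08:20-11:10, so the earliest start is 08:20.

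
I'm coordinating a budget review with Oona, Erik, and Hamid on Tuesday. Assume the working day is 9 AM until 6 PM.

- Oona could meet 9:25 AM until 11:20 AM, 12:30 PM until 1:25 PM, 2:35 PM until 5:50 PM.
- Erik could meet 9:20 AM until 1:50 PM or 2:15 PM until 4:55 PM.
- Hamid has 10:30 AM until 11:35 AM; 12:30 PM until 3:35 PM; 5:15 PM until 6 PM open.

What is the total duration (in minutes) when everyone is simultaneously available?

165

Oona ∩ Erik: 09:25-11:20, 12:30-13:25, 14:35-16:55.
Oona ∩ Erik ∩ Hamid: 10:30-11:20, 12:30-13:25, 14:35-15:35.
So the common availability across everyone is 10:30-11:20, 12:30-13:25, 14:35-15:35.
Summing the common windows: 50 + 55 + 60 = 165 minutes.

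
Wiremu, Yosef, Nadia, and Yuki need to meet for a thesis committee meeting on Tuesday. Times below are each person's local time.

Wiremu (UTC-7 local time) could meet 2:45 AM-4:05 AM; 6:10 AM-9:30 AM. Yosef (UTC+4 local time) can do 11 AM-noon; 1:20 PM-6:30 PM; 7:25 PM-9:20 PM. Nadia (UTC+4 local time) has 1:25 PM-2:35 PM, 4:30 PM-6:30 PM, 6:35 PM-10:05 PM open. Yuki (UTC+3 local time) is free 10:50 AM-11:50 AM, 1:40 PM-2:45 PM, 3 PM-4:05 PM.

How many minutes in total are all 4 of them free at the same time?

Wiremu in UTC: 09:45-11:05, 13:10-16:30 (add 7h to convert from UTC-7).
Yosef in UTC: 07:00-08:00, 09:20-14:30, 15:25-17:20 (subtract 4h to convert from UTC+4).
Nadia in UTC: 09:25-10:35, 12:30-14:30, 14:35-18:05 (subtract 4h to convert from UTC+4).
Yuki in UTC: 07:50-08:50, 10:40-11:45, 12:00-13:05 (subtract 3h to convert from UTC+3).
Wiremu ∩ Yosef: 09:45-11:05, 13:10-14:30, 15:25-16:30.
Wiremu ∩ Yosef ∩ Nadia: 09:45-10:35, 13:10-14:30, 15:25-16:30.
Wiremu ∩ Yosef ∩ Nadia ∩ Yuki: ∅.
There is no time when everyone is free.
There is no common window, so the total is 0 minutes.

0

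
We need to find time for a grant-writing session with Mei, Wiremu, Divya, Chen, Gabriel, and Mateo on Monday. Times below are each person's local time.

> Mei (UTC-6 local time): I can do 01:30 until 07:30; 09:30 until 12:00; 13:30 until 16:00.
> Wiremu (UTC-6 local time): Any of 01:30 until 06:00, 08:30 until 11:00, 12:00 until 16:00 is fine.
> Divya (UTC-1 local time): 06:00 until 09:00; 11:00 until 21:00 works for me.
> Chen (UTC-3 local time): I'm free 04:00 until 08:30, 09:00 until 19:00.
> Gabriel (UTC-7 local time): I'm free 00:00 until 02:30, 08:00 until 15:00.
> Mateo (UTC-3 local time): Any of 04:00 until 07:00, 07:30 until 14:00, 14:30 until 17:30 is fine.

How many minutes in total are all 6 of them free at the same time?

270

Mei in UTC: 07:30-13:30, 15:30-18:00, 19:30-22:00 (add 6h to convert from UTC-6).
Wiremu in UTC: 07:30-12:00, 14:30-17:00, 18:00-22:00 (add 6h to convert from UTC-6).
Divya in UTC: 07:00-10:00, 12:00-22:00 (add 1h to convert from UTC-1).
Chen in UTC: 07:00-11:30, 12:00-22:00 (add 3h to convert from UTC-3).
Gabriel in UTC: 07:00-09:30, 15:00-22:00 (add 7h to convert from UTC-7).
Mateo in UTC: 07:00-10:00, 10:30-17:00, 17:30-20:30 (add 3h to convert from UTC-3).
Mei ∩ Wiremu: 07:30-12:00, 15:30-17:00, 19:30-22:00.
Mei ∩ Wiremu ∩ Divya: 07:30-10:00, 15:30-17:00, 19:30-22:00.
Mei ∩ Wiremu ∩ Divya ∩ Chen: 07:30-10:00, 15:30-17:00, 19:30-22:00.
Mei ∩ Wiremu ∩ Divya ∩ Chen ∩ Gabriel: 07:30-09:30, 15:30-17:00, 19:30-22:00.
Mei ∩ Wiremu ∩ Divya ∩ Chen ∩ Gabriel ∩ Mateo: 07:30-09:30, 15:30-17:00, 19:30-20:30.
So the common availability across everyone is 07:30-09:30, 15:30-17:00, 19:30-20:30.
Summing the common windows: 120 + 90 + 60 = 270 minutes.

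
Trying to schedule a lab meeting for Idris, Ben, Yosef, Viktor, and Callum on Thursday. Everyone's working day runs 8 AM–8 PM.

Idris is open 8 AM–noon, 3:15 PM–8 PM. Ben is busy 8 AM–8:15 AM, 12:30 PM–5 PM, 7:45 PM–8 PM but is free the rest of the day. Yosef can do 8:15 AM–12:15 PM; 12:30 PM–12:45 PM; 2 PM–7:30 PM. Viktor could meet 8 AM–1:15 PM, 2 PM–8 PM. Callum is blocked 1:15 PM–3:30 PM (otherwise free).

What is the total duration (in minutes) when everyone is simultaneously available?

Idris free: 08:00-12:00, 15:15-20:00.
Ben free: 08:15-12:30, 17:00-19:45 (invert busy blocks within the working day).
Yosef free: 08:15-12:15, 12:30-12:45, 14:00-19:30.
Viktor free: 08:00-13:15, 14:00-20:00.
Callum free: 08:00-13:15, 15:30-20:00 (invert busy blocks within the working day).
Idris ∩ Ben: 08:15-12:00, 17:00-19:45.
Idris ∩ Ben ∩ Yosef: 08:15-12:00, 17:00-19:30.
Idris ∩ Ben ∩ Yosef ∩ Viktor: 08:15-12:00, 17:00-19:30.
Idris ∩ Ben ∩ Yosef ∩ Viktor ∩ Callum: 08:15-12:00, 17:00-19:30.
Summing the common windows: 225 + 150 = 375 minutes.

375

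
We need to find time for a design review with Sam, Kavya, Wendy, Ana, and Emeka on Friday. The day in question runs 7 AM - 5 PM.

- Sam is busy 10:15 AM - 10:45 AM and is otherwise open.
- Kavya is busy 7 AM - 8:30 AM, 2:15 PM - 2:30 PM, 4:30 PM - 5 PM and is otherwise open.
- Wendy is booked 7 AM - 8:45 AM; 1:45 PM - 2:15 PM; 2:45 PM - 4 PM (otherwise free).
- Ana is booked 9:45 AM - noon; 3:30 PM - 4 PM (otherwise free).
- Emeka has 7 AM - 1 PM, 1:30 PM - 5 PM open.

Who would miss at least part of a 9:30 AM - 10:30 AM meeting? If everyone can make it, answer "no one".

Sam free: 07:00-10:15, 10:45-17:00 (invert busy blocks within the working day).
Kavya free: 08:30-14:15, 14:30-16:30 (invert busy blocks within the working day).
Wendy free: 08:45-13:45, 14:15-14:45, 16:00-17:00 (invert busy blocks within the working day).
Ana free: 07:00-09:45, 12:00-15:30, 16:00-17:00 (invert busy blocks within the working day).
Emeka free: 07:00-13:00, 13:30-17:00.
Sam: not fully free for 09:30-10:30. Kavya: free for 09:30-10:30. Wendy: free for 09:30-10:30. Ana: not fully free for 09:30-10:30. Emeka: free for 09:30-10:30.

Ana, Sam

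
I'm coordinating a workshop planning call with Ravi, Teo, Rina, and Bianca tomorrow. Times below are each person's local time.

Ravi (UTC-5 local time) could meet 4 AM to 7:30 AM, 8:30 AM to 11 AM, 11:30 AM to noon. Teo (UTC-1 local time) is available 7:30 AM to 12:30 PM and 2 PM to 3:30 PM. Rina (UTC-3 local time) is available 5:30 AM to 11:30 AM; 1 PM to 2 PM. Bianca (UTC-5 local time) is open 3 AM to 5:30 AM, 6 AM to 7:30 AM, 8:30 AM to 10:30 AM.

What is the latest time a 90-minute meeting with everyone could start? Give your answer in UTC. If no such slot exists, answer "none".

11:00

Ravi in UTC: 09:00-12:30, 13:30-16:00, 16:30-17:00 (add 5h to convert from UTC-5).
Teo in UTC: 08:30-13:30, 15:00-16:30 (add 1h to convert from UTC-1).
Rina in UTC: 08:30-14:30, 16:00-17:00 (add 3h to convert from UTC-3).
Bianca in UTC: 08:00-10:30, 11:00-12:30, 13:30-15:30 (add 5h to convert from UTC-5).
Ravi ∩ Teo: 09:00-12:30, 15:00-16:00.
Ravi ∩ Teo ∩ Rina: 09:00-12:30.
Ravi ∩ Teo ∩ Rina ∩ Bianca: 09:00-10:30, 11:00-12:30.
So the common availability across everyone is 09:00-10:30, 11:00-12:30.
The last common window of at least 90 minutes is 11:00-12:30; a 90-minute meeting can start as late as 11:00 and still end by 12:30.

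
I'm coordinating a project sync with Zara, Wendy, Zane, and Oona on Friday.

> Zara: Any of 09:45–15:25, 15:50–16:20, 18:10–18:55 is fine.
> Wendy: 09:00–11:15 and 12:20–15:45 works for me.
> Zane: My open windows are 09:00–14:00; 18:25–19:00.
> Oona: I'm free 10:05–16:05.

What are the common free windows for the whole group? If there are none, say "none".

Zara ∩ Wendy: 09:45-11:15, 12:20-15:25.
Zara ∩ Wendy ∩ Zane: 09:45-11:15, 12:20-14:00.
Zara ∩ Wendy ∩ Zane ∩ Oona: 10:05-11:15, 12:20-14:00.
Those are the intersection windows.

10:05-11:15, 12:20-14:00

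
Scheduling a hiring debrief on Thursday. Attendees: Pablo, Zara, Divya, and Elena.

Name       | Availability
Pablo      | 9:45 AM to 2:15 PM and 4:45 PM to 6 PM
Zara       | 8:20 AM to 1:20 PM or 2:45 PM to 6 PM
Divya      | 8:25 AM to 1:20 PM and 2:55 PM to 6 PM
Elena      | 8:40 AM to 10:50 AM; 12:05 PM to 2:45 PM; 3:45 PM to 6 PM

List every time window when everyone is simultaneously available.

Pablo ∩ Zara: 09:45-13:20, 16:45-18:00.
Pablo ∩ Zara ∩ Divya: 09:45-13:20, 16:45-18:00.
Pablo ∩ Zara ∩ Divya ∩ Elena: 09:45-10:50, 12:05-13:20, 16:45-18:00.

09:45-10:50, 12:05-13:20, 16:45-18:00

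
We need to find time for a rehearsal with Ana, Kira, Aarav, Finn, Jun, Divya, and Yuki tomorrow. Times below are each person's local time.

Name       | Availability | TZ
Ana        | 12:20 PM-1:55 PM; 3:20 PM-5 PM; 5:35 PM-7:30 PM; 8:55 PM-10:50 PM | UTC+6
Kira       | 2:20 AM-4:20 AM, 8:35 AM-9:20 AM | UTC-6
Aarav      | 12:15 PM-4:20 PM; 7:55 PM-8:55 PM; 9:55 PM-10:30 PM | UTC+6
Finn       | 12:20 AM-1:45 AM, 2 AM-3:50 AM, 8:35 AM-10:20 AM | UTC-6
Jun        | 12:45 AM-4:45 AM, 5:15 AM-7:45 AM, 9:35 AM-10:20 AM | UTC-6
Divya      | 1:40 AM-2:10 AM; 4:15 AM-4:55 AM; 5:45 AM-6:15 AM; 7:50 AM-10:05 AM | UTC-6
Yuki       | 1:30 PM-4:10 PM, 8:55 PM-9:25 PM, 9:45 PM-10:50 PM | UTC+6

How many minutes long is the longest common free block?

0

Ana in UTC: 06:20-07:55, 09:20-11:00, 11:35-13:30, 14:55-16:50 (subtract 6h to convert from UTC+6).
Kira in UTC: 08:20-10:20, 14:35-15:20 (add 6h to convert from UTC-6).
Aarav in UTC: 06:15-10:20, 13:55-14:55, 15:55-16:30 (subtract 6h to convert from UTC+6).
Finn in UTC: 06:20-07:45, 08:00-09:50, 14:35-16:20 (add 6h to convert from UTC-6).
Jun in UTC: 06:45-10:45, 11:15-13:45, 15:35-16:20 (add 6h to convert from UTC-6).
Divya in UTC: 07:40-08:10, 10:15-10:55, 11:45-12:15, 13:50-16:05 (add 6h to convert from UTC-6).
Yuki in UTC: 07:30-10:10, 14:55-15:25, 15:45-16:50 (subtract 6h to convert from UTC+6).
Ana ∩ Kira: 09:20-10:20, 14:55-15:20.
Ana ∩ Kira ∩ Aarav: 09:20-10:20.
Ana ∩ Kira ∩ Aarav ∩ Finn: 09:20-09:50.
Ana ∩ Kira ∩ Aarav ∩ Finn ∩ Jun: 09:20-09:50.
Ana ∩ Kira ∩ Aarav ∩ Finn ∩ Jun ∩ Divya: ∅.
Ana ∩ Kira ∩ Aarav ∩ Finn ∩ Jun ∩ Divya ∩ Yuki: ∅.
There is no time when everyone is free.
No common window exists, so the longest block is 0 minutes.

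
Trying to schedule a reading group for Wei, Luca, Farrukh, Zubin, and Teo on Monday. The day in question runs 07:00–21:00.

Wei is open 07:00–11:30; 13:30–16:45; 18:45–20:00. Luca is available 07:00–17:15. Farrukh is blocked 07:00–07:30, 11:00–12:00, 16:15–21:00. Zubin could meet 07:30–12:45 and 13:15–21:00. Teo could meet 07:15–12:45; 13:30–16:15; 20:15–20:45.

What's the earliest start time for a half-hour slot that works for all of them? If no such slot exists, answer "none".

07:30

Wei free: 07:00-11:30, 13:30-16:45, 18:45-20:00.
Luca free: 07:00-17:15.
Farrukh free: 07:30-11:00, 12:00-16:15 (invert busy blocks within the working day).
Zubin free: 07:30-12:45, 13:15-21:00.
Teo free: 07:15-12:45, 13:30-16:15, 20:15-20:45.
Wei ∩ Luca: 07:00-11:30, 13:30-16:45.
Wei ∩ Luca ∩ Farrukh: 07:30-11:00, 13:30-16:15.
Wei ∩ Luca ∩ Farrukh ∩ Zubin: 07:30-11:00, 13:30-16:15.
Wei ∩ Luca ∩ Farrukh ∩ Zubin ∩ Teo: 07:30-11:00, 13:30-16:15.
So the common availability across everyone is 07:30-11:00, 13:30-16:15.
The first common window of at least 30 minutes is 07:30-11:00, so the earliest start is 07:30.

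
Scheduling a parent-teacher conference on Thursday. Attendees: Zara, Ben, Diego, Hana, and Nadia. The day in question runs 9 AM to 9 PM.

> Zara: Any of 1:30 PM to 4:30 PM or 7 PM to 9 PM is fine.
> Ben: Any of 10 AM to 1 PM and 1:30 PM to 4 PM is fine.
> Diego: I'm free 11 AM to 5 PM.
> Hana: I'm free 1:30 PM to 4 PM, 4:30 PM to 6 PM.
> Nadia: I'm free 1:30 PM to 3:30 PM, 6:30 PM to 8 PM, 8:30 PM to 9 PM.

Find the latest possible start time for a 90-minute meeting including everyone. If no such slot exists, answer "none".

14:00

Zara ∩ Ben: 13:30-16:00.
Zara ∩ Ben ∩ Diego: 13:30-16:00.
Zara ∩ Ben ∩ Diego ∩ Hana: 13:30-16:00.
Zara ∩ Ben ∩ Diego ∩ Hana ∩ Nadia: 13:30-15:30.
The last common window of at least 90 minutes is 13:30-15:30; a 90-minute meeting can start as late as 14:00 and still end by 15:30.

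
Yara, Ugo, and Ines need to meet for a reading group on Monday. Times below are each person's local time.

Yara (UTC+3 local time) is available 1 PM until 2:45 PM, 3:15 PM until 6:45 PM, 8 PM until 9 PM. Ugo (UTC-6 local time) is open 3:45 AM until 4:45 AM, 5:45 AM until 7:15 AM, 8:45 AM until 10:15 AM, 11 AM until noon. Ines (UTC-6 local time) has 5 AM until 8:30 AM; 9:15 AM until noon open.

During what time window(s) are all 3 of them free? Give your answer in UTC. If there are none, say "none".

12:15-13:15, 15:15-15:45, 17:00-18:00

Yara in UTC: 10:00-11:45, 12:15-15:45, 17:00-18:00 (subtract 3h to convert from UTC+3).
Ugo in UTC: 09:45-10:45, 11:45-13:15, 14:45-16:15, 17:00-18:00 (add 6h to convert from UTC-6).
Ines in UTC: 11:00-14:30, 15:15-18:00 (add 6h to convert from UTC-6).
Yara ∩ Ugo: 10:00-10:45, 12:15-13:15, 14:45-15:45, 17:00-18:00.
Yara ∩ Ugo ∩ Ines: 12:15-13:15, 15:15-15:45, 17:00-18:00.
Those are the intersection windows.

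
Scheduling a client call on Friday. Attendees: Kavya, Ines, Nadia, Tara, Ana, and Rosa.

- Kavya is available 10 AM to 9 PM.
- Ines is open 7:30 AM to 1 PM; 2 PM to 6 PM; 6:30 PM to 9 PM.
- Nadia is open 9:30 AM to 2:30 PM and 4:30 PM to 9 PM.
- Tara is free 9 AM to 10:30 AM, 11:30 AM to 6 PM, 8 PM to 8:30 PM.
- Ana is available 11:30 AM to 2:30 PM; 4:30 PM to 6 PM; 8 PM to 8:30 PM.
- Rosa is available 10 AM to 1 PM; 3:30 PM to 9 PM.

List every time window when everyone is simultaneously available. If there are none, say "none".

11:30-13:00, 16:30-18:00, 20:00-20:30

Kavya ∩ Ines: 10:00-13:00, 14:00-18:00, 18:30-21:00.
Kavya ∩ Ines ∩ Nadia: 10:00-13:00, 14:00-14:30, 16:30-18:00, 18:30-21:00.
Kavya ∩ Ines ∩ Nadia ∩ Tara: 10:00-10:30, 11:30-13:00, 14:00-14:30, 16:30-18:00, 20:00-20:30.
Kavya ∩ Ines ∩ Nadia ∩ Tara ∩ Ana: 11:30-13:00, 14:00-14:30, 16:30-18:00, 20:00-20:30.
Kavya ∩ Ines ∩ Nadia ∩ Tara ∩ Ana ∩ Rosa: 11:30-13:00, 16:30-18:00, 20:00-20:30.
So the common availability across everyone is 11:30-13:00, 16:30-18:00, 20:00-20:30.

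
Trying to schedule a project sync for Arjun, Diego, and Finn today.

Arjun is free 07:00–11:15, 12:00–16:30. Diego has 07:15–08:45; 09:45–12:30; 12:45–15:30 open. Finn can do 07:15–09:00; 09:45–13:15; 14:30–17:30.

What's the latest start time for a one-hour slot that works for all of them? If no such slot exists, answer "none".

14:30

Arjun ∩ Diego: 07:15-08:45, 09:45-11:15, 12:00-12:30, 12:45-15:30.
Arjun ∩ Diego ∩ Finn: 07:15-08:45, 09:45-11:15, 12:00-12:30, 12:45-13:15, 14:30-15:30.
The last common window of at least 60 minutes is 14:30-15:30; a 60-minute meeting can start as late as 14:30 and still end by 15:30.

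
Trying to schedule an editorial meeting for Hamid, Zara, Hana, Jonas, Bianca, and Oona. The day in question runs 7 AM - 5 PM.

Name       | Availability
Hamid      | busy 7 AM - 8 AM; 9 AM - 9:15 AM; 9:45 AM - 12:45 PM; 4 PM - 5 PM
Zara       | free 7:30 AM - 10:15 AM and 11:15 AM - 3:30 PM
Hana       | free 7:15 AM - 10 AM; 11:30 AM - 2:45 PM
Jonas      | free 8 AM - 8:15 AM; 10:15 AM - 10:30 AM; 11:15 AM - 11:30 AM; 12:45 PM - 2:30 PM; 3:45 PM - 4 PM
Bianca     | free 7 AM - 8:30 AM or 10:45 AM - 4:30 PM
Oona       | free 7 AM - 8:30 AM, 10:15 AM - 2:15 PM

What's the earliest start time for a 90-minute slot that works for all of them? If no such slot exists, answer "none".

12:45

Hamid free: 08:00-09:00, 09:15-09:45, 12:45-16:00 (invert busy blocks within the working day).
Zara free: 07:30-10:15, 11:15-15:30.
Hana free: 07:15-10:00, 11:30-14:45.
Jonas free: 08:00-08:15, 10:15-10:30, 11:15-11:30, 12:45-14:30, 15:45-16:00.
Bianca free: 07:00-08:30, 10:45-16:30.
Oona free: 07:00-08:30, 10:15-14:15.
Hamid ∩ Zara: 08:00-09:00, 09:15-09:45, 12:45-15:30.
Hamid ∩ Zara ∩ Hana: 08:00-09:00, 09:15-09:45, 12:45-14:45.
Hamid ∩ Zara ∩ Hana ∩ Jonas: 08:00-08:15, 12:45-14:30.
Hamid ∩ Zara ∩ Hana ∩ Jonas ∩ Bianca: 08:00-08:15, 12:45-14:30.
Hamid ∩ Zara ∩ Hana ∩ Jonas ∩ Bianca ∩ Oona: 08:00-08:15, 12:45-14:15.
The first common window of at least 90 minutes is 12:45-14:15, so the earliest start is 12:45.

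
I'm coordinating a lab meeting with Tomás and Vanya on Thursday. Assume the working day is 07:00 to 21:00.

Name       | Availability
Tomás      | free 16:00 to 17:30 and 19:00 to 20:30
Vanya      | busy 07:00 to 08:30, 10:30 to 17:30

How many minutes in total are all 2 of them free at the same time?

Tomás free: 16:00-17:30, 19:00-20:30.
Vanya free: 08:30-10:30, 17:30-21:00 (invert busy blocks within the working day).
Tomás ∩ Vanya: 19:00-20:30.
So the common availability across everyone is 19:00-20:30.
That's a single block of 90 minutes.

90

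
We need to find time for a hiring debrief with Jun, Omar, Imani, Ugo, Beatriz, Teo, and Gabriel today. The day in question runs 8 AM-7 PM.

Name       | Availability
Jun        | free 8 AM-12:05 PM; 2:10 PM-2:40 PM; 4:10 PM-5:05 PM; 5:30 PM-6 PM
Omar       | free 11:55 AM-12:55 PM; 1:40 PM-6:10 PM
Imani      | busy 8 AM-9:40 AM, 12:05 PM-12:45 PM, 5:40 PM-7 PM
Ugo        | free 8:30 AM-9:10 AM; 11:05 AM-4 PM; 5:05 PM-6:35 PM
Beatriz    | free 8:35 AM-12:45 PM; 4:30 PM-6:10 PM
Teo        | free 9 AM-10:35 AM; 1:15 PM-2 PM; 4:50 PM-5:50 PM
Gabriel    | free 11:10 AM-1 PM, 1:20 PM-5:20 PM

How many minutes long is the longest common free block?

0

Jun free: 08:00-12:05, 14:10-14:40, 16:10-17:05, 17:30-18:00.
Omar free: 11:55-12:55, 13:40-18:10.
Imani free: 09:40-12:05, 12:45-17:40 (invert busy blocks within the working day).
Ugo free: 08:30-09:10, 11:05-16:00, 17:05-18:35.
Beatriz free: 08:35-12:45, 16:30-18:10.
Teo free: 09:00-10:35, 13:15-14:00, 16:50-17:50.
Gabriel free: 11:10-13:00, 13:20-17:20.
Jun ∩ Omar: 11:55-12:05, 14:10-14:40, 16:10-17:05, 17:30-18:00.
Jun ∩ Omar ∩ Imani: 11:55-12:05, 14:10-14:40, 16:10-17:05, 17:30-17:40.
Jun ∩ Omar ∩ Imani ∩ Ugo: 11:55-12:05, 14:10-14:40, 17:30-17:40.
Jun ∩ Omar ∩ Imani ∩ Ugo ∩ Beatriz: 11:55-12:05, 17:30-17:40.
Jun ∩ Omar ∩ Imani ∩ Ugo ∩ Beatriz ∩ Teo: 17:30-17:40.
Jun ∩ Omar ∩ Imani ∩ Ugo ∩ Beatriz ∩ Teo ∩ Gabriel: ∅.
There is no time when everyone is free.
No common window exists, so the longest block is 0 minutes.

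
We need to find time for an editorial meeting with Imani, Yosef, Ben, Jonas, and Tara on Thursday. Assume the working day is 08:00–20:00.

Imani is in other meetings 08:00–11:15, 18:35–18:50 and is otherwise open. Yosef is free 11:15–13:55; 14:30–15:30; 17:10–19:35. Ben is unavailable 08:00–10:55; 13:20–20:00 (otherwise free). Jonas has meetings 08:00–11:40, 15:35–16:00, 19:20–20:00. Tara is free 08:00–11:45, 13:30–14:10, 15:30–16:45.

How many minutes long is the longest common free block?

5

Imani free: 11:15-18:35, 18:50-20:00 (invert busy blocks within the working day).
Yosef free: 11:15-13:55, 14:30-15:30, 17:10-19:35.
Ben free: 10:55-13:20 (invert busy blocks within the working day).
Jonas free: 11:40-15:35, 16:00-19:20 (invert busy blocks within the working day).
Tara free: 08:00-11:45, 13:30-14:10, 15:30-16:45.
Imani ∩ Yosef: 11:15-13:55, 14:30-15:30, 17:10-18:35, 18:50-19:35.
Imani ∩ Yosef ∩ Ben: 11:15-13:20.
Imani ∩ Yosef ∩ Ben ∩ Jonas: 11:40-13:20.
Imani ∩ Yosef ∩ Ben ∩ Jonas ∩ Tara: 11:40-11:45.
Those are the intersection windows.
The longest is 11:40-11:45 at 5 minutes.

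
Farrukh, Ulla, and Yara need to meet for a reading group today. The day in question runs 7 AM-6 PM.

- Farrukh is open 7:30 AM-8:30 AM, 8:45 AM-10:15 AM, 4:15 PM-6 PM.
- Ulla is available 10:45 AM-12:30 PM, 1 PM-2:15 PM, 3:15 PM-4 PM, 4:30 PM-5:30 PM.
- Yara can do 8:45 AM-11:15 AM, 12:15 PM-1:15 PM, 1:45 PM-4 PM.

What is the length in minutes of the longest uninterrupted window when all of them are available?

Farrukh ∩ Ulla: 16:30-17:30.
Farrukh ∩ Ulla ∩ Yara: ∅.
There is no time when everyone is free.
No common window exists, so the longest block is 0 minutes.

0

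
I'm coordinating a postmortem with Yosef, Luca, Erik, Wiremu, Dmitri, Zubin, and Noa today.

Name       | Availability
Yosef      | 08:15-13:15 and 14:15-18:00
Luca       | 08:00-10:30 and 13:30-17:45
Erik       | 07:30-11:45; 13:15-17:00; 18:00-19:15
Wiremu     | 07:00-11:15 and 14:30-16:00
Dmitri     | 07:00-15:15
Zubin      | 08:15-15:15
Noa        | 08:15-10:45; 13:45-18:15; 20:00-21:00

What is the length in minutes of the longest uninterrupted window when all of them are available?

135

Yosef ∩ Luca: 08:15-10:30, 14:15-17:45.
Yosef ∩ Luca ∩ Erik: 08:15-10:30, 14:15-17:00.
Yosef ∩ Luca ∩ Erik ∩ Wiremu: 08:15-10:30, 14:30-16:00.
Yosef ∩ Luca ∩ Erik ∩ Wiremu ∩ Dmitri: 08:15-10:30, 14:30-15:15.
Yosef ∩ Luca ∩ Erik ∩ Wiremu ∩ Dmitri ∩ Zubin: 08:15-10:30, 14:30-15:15.
Yosef ∩ Luca ∩ Erik ∩ Wiremu ∩ Dmitri ∩ Zubin ∩ Noa: 08:15-10:30, 14:30-15:15.
So the common availability across everyone is 08:15-10:30, 14:30-15:15.
The longest is 08:15-10:30 at 135 minutes.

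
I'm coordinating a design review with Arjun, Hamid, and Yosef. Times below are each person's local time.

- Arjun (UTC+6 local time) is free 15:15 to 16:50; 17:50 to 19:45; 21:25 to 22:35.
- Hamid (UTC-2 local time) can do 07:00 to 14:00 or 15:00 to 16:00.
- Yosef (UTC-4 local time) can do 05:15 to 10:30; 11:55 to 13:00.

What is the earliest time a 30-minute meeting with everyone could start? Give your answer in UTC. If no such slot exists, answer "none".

09:15

Arjun in UTC: 09:15-10:50, 11:50-13:45, 15:25-16:35 (subtract 6h to convert from UTC+6).
Hamid in UTC: 09:00-16:00, 17:00-18:00 (add 2h to convert from UTC-2).
Yosef in UTC: 09:15-14:30, 15:55-17:00 (add 4h to convert from UTC-4).
Arjun ∩ Hamid: 09:15-10:50, 11:50-13:45, 15:25-16:00.
Arjun ∩ Hamid ∩ Yosef: 09:15-10:50, 11:50-13:45, 15:55-16:00.
The first common window of at least 30 minutes is 09:15-10:50, so the earliest start is 09:15.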